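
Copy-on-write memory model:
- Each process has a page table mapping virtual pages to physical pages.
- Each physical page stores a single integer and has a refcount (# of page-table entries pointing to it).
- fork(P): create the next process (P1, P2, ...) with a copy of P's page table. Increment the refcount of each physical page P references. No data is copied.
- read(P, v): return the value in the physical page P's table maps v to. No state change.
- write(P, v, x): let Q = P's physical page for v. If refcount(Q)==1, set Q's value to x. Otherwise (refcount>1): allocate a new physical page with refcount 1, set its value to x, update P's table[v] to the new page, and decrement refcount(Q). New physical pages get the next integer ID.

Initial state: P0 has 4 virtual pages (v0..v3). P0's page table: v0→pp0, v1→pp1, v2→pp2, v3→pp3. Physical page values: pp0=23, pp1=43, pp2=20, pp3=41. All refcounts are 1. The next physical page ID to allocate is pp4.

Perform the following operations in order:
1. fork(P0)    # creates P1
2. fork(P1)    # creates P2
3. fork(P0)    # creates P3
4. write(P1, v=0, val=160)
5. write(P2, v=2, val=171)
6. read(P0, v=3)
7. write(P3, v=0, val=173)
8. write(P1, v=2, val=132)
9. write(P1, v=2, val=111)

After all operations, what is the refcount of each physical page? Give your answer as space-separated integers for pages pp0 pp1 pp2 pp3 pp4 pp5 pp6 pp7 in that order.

Answer: 2 4 2 4 1 1 1 1

Derivation:
Op 1: fork(P0) -> P1. 4 ppages; refcounts: pp0:2 pp1:2 pp2:2 pp3:2
Op 2: fork(P1) -> P2. 4 ppages; refcounts: pp0:3 pp1:3 pp2:3 pp3:3
Op 3: fork(P0) -> P3. 4 ppages; refcounts: pp0:4 pp1:4 pp2:4 pp3:4
Op 4: write(P1, v0, 160). refcount(pp0)=4>1 -> COPY to pp4. 5 ppages; refcounts: pp0:3 pp1:4 pp2:4 pp3:4 pp4:1
Op 5: write(P2, v2, 171). refcount(pp2)=4>1 -> COPY to pp5. 6 ppages; refcounts: pp0:3 pp1:4 pp2:3 pp3:4 pp4:1 pp5:1
Op 6: read(P0, v3) -> 41. No state change.
Op 7: write(P3, v0, 173). refcount(pp0)=3>1 -> COPY to pp6. 7 ppages; refcounts: pp0:2 pp1:4 pp2:3 pp3:4 pp4:1 pp5:1 pp6:1
Op 8: write(P1, v2, 132). refcount(pp2)=3>1 -> COPY to pp7. 8 ppages; refcounts: pp0:2 pp1:4 pp2:2 pp3:4 pp4:1 pp5:1 pp6:1 pp7:1
Op 9: write(P1, v2, 111). refcount(pp7)=1 -> write in place. 8 ppages; refcounts: pp0:2 pp1:4 pp2:2 pp3:4 pp4:1 pp5:1 pp6:1 pp7:1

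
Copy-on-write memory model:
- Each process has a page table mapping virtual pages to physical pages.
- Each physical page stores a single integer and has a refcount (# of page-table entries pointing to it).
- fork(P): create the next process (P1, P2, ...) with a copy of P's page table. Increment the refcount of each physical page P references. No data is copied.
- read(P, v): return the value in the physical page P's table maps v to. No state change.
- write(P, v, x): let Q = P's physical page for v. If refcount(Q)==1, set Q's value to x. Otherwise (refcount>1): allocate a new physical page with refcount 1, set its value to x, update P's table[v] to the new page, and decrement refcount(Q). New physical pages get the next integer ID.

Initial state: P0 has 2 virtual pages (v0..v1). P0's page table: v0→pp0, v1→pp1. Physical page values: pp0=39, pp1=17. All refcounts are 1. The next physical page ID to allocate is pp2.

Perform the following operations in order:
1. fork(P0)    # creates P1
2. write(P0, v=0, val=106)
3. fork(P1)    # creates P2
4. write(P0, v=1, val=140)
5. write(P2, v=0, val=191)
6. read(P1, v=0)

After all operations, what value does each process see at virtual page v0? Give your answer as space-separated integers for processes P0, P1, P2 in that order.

Answer: 106 39 191

Derivation:
Op 1: fork(P0) -> P1. 2 ppages; refcounts: pp0:2 pp1:2
Op 2: write(P0, v0, 106). refcount(pp0)=2>1 -> COPY to pp2. 3 ppages; refcounts: pp0:1 pp1:2 pp2:1
Op 3: fork(P1) -> P2. 3 ppages; refcounts: pp0:2 pp1:3 pp2:1
Op 4: write(P0, v1, 140). refcount(pp1)=3>1 -> COPY to pp3. 4 ppages; refcounts: pp0:2 pp1:2 pp2:1 pp3:1
Op 5: write(P2, v0, 191). refcount(pp0)=2>1 -> COPY to pp4. 5 ppages; refcounts: pp0:1 pp1:2 pp2:1 pp3:1 pp4:1
Op 6: read(P1, v0) -> 39. No state change.
P0: v0 -> pp2 = 106
P1: v0 -> pp0 = 39
P2: v0 -> pp4 = 191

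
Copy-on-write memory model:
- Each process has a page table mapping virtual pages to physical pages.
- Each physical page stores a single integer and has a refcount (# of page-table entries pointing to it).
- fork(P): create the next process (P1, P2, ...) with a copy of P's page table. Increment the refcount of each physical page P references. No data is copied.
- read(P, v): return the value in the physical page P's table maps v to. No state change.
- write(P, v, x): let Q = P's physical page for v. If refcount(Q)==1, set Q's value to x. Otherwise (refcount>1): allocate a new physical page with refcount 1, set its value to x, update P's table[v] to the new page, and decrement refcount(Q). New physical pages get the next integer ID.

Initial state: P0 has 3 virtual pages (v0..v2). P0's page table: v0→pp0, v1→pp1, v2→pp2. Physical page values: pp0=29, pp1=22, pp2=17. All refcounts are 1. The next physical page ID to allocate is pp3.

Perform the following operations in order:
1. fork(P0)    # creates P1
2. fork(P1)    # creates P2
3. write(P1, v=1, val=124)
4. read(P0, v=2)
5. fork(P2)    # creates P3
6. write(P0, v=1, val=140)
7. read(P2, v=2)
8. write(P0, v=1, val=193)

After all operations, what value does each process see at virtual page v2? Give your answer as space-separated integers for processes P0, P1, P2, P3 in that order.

Answer: 17 17 17 17

Derivation:
Op 1: fork(P0) -> P1. 3 ppages; refcounts: pp0:2 pp1:2 pp2:2
Op 2: fork(P1) -> P2. 3 ppages; refcounts: pp0:3 pp1:3 pp2:3
Op 3: write(P1, v1, 124). refcount(pp1)=3>1 -> COPY to pp3. 4 ppages; refcounts: pp0:3 pp1:2 pp2:3 pp3:1
Op 4: read(P0, v2) -> 17. No state change.
Op 5: fork(P2) -> P3. 4 ppages; refcounts: pp0:4 pp1:3 pp2:4 pp3:1
Op 6: write(P0, v1, 140). refcount(pp1)=3>1 -> COPY to pp4. 5 ppages; refcounts: pp0:4 pp1:2 pp2:4 pp3:1 pp4:1
Op 7: read(P2, v2) -> 17. No state change.
Op 8: write(P0, v1, 193). refcount(pp4)=1 -> write in place. 5 ppages; refcounts: pp0:4 pp1:2 pp2:4 pp3:1 pp4:1
P0: v2 -> pp2 = 17
P1: v2 -> pp2 = 17
P2: v2 -> pp2 = 17
P3: v2 -> pp2 = 17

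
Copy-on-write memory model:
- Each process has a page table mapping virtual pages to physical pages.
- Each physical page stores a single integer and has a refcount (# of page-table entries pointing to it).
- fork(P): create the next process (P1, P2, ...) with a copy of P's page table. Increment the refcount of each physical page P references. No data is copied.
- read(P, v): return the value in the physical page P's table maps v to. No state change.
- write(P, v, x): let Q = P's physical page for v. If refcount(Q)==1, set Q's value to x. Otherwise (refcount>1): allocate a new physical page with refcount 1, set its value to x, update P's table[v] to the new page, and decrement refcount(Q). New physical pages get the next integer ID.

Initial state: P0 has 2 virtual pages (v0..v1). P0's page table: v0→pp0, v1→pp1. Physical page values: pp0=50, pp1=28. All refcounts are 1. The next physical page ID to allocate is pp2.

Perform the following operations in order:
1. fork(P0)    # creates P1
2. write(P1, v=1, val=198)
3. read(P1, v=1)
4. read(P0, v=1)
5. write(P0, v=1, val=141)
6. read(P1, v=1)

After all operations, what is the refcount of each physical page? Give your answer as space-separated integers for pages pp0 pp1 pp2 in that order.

Op 1: fork(P0) -> P1. 2 ppages; refcounts: pp0:2 pp1:2
Op 2: write(P1, v1, 198). refcount(pp1)=2>1 -> COPY to pp2. 3 ppages; refcounts: pp0:2 pp1:1 pp2:1
Op 3: read(P1, v1) -> 198. No state change.
Op 4: read(P0, v1) -> 28. No state change.
Op 5: write(P0, v1, 141). refcount(pp1)=1 -> write in place. 3 ppages; refcounts: pp0:2 pp1:1 pp2:1
Op 6: read(P1, v1) -> 198. No state change.

Answer: 2 1 1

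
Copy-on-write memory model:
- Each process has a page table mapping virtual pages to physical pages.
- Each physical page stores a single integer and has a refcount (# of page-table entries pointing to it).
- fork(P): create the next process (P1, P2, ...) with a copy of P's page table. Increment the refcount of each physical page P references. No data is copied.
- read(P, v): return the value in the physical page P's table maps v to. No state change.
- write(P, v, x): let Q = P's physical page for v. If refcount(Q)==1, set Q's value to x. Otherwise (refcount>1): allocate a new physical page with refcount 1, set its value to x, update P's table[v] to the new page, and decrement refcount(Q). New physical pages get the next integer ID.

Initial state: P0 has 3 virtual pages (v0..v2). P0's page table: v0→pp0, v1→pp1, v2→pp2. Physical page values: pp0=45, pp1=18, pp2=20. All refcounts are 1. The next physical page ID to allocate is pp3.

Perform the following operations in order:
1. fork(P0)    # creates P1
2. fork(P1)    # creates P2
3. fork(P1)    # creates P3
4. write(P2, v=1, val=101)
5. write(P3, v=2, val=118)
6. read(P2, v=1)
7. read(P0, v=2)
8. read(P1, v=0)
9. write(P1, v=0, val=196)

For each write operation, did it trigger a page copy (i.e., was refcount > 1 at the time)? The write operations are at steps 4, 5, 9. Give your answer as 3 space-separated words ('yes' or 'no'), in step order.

Op 1: fork(P0) -> P1. 3 ppages; refcounts: pp0:2 pp1:2 pp2:2
Op 2: fork(P1) -> P2. 3 ppages; refcounts: pp0:3 pp1:3 pp2:3
Op 3: fork(P1) -> P3. 3 ppages; refcounts: pp0:4 pp1:4 pp2:4
Op 4: write(P2, v1, 101). refcount(pp1)=4>1 -> COPY to pp3. 4 ppages; refcounts: pp0:4 pp1:3 pp2:4 pp3:1
Op 5: write(P3, v2, 118). refcount(pp2)=4>1 -> COPY to pp4. 5 ppages; refcounts: pp0:4 pp1:3 pp2:3 pp3:1 pp4:1
Op 6: read(P2, v1) -> 101. No state change.
Op 7: read(P0, v2) -> 20. No state change.
Op 8: read(P1, v0) -> 45. No state change.
Op 9: write(P1, v0, 196). refcount(pp0)=4>1 -> COPY to pp5. 6 ppages; refcounts: pp0:3 pp1:3 pp2:3 pp3:1 pp4:1 pp5:1

yes yes yes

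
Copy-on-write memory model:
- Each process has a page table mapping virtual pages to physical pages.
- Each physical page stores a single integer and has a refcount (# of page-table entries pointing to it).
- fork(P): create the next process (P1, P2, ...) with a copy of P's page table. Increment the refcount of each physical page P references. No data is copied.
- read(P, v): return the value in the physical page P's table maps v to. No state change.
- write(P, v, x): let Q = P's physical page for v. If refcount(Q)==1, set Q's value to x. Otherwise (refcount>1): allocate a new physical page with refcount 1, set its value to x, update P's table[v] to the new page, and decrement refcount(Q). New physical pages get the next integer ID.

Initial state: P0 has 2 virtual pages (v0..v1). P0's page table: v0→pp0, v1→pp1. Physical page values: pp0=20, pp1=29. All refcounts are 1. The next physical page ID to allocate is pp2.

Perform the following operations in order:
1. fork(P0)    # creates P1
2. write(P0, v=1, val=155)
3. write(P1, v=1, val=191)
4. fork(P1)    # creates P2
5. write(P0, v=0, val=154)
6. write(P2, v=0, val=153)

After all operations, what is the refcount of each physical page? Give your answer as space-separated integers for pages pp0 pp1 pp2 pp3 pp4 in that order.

Op 1: fork(P0) -> P1. 2 ppages; refcounts: pp0:2 pp1:2
Op 2: write(P0, v1, 155). refcount(pp1)=2>1 -> COPY to pp2. 3 ppages; refcounts: pp0:2 pp1:1 pp2:1
Op 3: write(P1, v1, 191). refcount(pp1)=1 -> write in place. 3 ppages; refcounts: pp0:2 pp1:1 pp2:1
Op 4: fork(P1) -> P2. 3 ppages; refcounts: pp0:3 pp1:2 pp2:1
Op 5: write(P0, v0, 154). refcount(pp0)=3>1 -> COPY to pp3. 4 ppages; refcounts: pp0:2 pp1:2 pp2:1 pp3:1
Op 6: write(P2, v0, 153). refcount(pp0)=2>1 -> COPY to pp4. 5 ppages; refcounts: pp0:1 pp1:2 pp2:1 pp3:1 pp4:1

Answer: 1 2 1 1 1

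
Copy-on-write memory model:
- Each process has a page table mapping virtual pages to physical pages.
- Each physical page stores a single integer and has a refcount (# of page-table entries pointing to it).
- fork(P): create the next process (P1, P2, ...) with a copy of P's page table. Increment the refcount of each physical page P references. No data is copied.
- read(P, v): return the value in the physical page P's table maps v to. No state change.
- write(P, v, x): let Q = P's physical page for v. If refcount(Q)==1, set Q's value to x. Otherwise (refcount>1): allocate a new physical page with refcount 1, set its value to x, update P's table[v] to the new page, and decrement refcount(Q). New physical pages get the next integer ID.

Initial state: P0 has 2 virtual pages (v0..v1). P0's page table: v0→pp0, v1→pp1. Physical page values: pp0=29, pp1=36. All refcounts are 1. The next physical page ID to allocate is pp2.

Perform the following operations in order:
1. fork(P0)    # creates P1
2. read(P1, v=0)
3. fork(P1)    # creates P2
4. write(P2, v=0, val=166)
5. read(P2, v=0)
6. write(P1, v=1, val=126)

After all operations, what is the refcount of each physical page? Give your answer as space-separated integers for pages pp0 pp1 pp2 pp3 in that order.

Op 1: fork(P0) -> P1. 2 ppages; refcounts: pp0:2 pp1:2
Op 2: read(P1, v0) -> 29. No state change.
Op 3: fork(P1) -> P2. 2 ppages; refcounts: pp0:3 pp1:3
Op 4: write(P2, v0, 166). refcount(pp0)=3>1 -> COPY to pp2. 3 ppages; refcounts: pp0:2 pp1:3 pp2:1
Op 5: read(P2, v0) -> 166. No state change.
Op 6: write(P1, v1, 126). refcount(pp1)=3>1 -> COPY to pp3. 4 ppages; refcounts: pp0:2 pp1:2 pp2:1 pp3:1

Answer: 2 2 1 1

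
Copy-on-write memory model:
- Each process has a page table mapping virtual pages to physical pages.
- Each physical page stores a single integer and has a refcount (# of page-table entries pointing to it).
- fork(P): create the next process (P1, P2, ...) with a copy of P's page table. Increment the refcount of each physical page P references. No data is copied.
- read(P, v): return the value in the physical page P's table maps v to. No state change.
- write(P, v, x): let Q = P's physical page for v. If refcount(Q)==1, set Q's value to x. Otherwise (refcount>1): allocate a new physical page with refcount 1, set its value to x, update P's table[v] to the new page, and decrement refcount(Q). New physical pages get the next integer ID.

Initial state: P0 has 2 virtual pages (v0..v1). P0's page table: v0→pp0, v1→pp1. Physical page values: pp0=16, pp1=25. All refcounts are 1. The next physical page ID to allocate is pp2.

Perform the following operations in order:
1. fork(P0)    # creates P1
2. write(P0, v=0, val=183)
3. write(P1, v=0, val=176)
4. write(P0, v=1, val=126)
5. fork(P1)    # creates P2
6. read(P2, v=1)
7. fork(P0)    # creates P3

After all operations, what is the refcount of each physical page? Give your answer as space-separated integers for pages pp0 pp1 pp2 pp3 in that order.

Answer: 2 2 2 2

Derivation:
Op 1: fork(P0) -> P1. 2 ppages; refcounts: pp0:2 pp1:2
Op 2: write(P0, v0, 183). refcount(pp0)=2>1 -> COPY to pp2. 3 ppages; refcounts: pp0:1 pp1:2 pp2:1
Op 3: write(P1, v0, 176). refcount(pp0)=1 -> write in place. 3 ppages; refcounts: pp0:1 pp1:2 pp2:1
Op 4: write(P0, v1, 126). refcount(pp1)=2>1 -> COPY to pp3. 4 ppages; refcounts: pp0:1 pp1:1 pp2:1 pp3:1
Op 5: fork(P1) -> P2. 4 ppages; refcounts: pp0:2 pp1:2 pp2:1 pp3:1
Op 6: read(P2, v1) -> 25. No state change.
Op 7: fork(P0) -> P3. 4 ppages; refcounts: pp0:2 pp1:2 pp2:2 pp3:2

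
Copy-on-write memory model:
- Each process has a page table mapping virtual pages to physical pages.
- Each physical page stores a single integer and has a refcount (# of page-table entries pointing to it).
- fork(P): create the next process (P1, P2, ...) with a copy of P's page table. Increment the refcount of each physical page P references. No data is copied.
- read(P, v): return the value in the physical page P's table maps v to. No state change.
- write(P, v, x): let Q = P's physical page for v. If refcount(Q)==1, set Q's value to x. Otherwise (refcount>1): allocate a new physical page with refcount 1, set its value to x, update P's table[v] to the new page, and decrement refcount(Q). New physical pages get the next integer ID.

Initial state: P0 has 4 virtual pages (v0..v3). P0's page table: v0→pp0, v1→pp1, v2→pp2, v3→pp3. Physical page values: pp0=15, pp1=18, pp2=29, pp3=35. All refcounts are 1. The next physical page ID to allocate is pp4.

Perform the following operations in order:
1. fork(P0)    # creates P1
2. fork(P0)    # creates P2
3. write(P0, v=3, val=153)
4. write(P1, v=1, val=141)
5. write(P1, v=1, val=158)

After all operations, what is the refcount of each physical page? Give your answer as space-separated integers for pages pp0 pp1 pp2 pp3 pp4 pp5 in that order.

Answer: 3 2 3 2 1 1

Derivation:
Op 1: fork(P0) -> P1. 4 ppages; refcounts: pp0:2 pp1:2 pp2:2 pp3:2
Op 2: fork(P0) -> P2. 4 ppages; refcounts: pp0:3 pp1:3 pp2:3 pp3:3
Op 3: write(P0, v3, 153). refcount(pp3)=3>1 -> COPY to pp4. 5 ppages; refcounts: pp0:3 pp1:3 pp2:3 pp3:2 pp4:1
Op 4: write(P1, v1, 141). refcount(pp1)=3>1 -> COPY to pp5. 6 ppages; refcounts: pp0:3 pp1:2 pp2:3 pp3:2 pp4:1 pp5:1
Op 5: write(P1, v1, 158). refcount(pp5)=1 -> write in place. 6 ppages; refcounts: pp0:3 pp1:2 pp2:3 pp3:2 pp4:1 pp5:1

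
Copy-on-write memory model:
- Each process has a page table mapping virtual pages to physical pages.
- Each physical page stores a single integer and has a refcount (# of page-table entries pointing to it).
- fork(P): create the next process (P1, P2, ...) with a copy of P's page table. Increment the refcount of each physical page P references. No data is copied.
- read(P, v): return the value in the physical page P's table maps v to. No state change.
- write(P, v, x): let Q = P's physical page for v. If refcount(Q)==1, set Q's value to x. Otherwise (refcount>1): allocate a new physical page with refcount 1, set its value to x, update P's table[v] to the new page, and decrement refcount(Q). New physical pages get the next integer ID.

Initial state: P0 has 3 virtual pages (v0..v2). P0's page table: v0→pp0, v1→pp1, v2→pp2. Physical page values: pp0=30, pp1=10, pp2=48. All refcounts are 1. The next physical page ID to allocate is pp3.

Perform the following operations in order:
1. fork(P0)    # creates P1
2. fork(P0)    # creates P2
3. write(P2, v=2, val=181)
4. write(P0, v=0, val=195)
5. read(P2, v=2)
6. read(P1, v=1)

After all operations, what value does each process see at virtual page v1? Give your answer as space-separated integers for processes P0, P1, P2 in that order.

Op 1: fork(P0) -> P1. 3 ppages; refcounts: pp0:2 pp1:2 pp2:2
Op 2: fork(P0) -> P2. 3 ppages; refcounts: pp0:3 pp1:3 pp2:3
Op 3: write(P2, v2, 181). refcount(pp2)=3>1 -> COPY to pp3. 4 ppages; refcounts: pp0:3 pp1:3 pp2:2 pp3:1
Op 4: write(P0, v0, 195). refcount(pp0)=3>1 -> COPY to pp4. 5 ppages; refcounts: pp0:2 pp1:3 pp2:2 pp3:1 pp4:1
Op 5: read(P2, v2) -> 181. No state change.
Op 6: read(P1, v1) -> 10. No state change.
P0: v1 -> pp1 = 10
P1: v1 -> pp1 = 10
P2: v1 -> pp1 = 10

Answer: 10 10 10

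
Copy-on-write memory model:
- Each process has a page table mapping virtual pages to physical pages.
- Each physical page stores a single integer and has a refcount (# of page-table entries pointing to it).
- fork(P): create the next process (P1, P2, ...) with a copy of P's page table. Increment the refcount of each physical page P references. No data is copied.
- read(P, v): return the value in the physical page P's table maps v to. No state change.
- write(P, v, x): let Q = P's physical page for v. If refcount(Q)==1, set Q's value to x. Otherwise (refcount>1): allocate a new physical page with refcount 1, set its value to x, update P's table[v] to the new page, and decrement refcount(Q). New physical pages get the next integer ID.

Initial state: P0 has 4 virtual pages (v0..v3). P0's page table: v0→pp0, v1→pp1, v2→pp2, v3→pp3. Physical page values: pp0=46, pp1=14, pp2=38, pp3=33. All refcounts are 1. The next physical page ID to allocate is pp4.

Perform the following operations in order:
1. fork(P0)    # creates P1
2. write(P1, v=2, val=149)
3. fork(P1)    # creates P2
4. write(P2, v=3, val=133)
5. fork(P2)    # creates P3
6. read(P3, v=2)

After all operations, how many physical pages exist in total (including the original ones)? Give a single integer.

Answer: 6

Derivation:
Op 1: fork(P0) -> P1. 4 ppages; refcounts: pp0:2 pp1:2 pp2:2 pp3:2
Op 2: write(P1, v2, 149). refcount(pp2)=2>1 -> COPY to pp4. 5 ppages; refcounts: pp0:2 pp1:2 pp2:1 pp3:2 pp4:1
Op 3: fork(P1) -> P2. 5 ppages; refcounts: pp0:3 pp1:3 pp2:1 pp3:3 pp4:2
Op 4: write(P2, v3, 133). refcount(pp3)=3>1 -> COPY to pp5. 6 ppages; refcounts: pp0:3 pp1:3 pp2:1 pp3:2 pp4:2 pp5:1
Op 5: fork(P2) -> P3. 6 ppages; refcounts: pp0:4 pp1:4 pp2:1 pp3:2 pp4:3 pp5:2
Op 6: read(P3, v2) -> 149. No state change.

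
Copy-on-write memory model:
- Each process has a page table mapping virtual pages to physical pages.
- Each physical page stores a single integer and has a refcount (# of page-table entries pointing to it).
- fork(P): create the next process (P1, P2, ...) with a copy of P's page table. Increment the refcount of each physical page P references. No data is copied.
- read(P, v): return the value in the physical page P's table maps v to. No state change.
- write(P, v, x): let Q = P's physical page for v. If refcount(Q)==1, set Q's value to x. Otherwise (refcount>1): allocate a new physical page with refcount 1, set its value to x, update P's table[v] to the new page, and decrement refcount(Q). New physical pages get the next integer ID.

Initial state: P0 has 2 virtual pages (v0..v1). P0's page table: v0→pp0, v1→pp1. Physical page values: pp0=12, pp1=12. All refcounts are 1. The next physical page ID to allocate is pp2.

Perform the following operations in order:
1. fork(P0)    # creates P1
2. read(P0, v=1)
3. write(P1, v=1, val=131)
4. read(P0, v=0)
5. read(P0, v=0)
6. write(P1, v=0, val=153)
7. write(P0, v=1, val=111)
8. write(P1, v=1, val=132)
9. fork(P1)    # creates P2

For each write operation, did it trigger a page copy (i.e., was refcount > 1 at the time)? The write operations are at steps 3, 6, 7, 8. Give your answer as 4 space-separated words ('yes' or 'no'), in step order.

Op 1: fork(P0) -> P1. 2 ppages; refcounts: pp0:2 pp1:2
Op 2: read(P0, v1) -> 12. No state change.
Op 3: write(P1, v1, 131). refcount(pp1)=2>1 -> COPY to pp2. 3 ppages; refcounts: pp0:2 pp1:1 pp2:1
Op 4: read(P0, v0) -> 12. No state change.
Op 5: read(P0, v0) -> 12. No state change.
Op 6: write(P1, v0, 153). refcount(pp0)=2>1 -> COPY to pp3. 4 ppages; refcounts: pp0:1 pp1:1 pp2:1 pp3:1
Op 7: write(P0, v1, 111). refcount(pp1)=1 -> write in place. 4 ppages; refcounts: pp0:1 pp1:1 pp2:1 pp3:1
Op 8: write(P1, v1, 132). refcount(pp2)=1 -> write in place. 4 ppages; refcounts: pp0:1 pp1:1 pp2:1 pp3:1
Op 9: fork(P1) -> P2. 4 ppages; refcounts: pp0:1 pp1:1 pp2:2 pp3:2

yes yes no no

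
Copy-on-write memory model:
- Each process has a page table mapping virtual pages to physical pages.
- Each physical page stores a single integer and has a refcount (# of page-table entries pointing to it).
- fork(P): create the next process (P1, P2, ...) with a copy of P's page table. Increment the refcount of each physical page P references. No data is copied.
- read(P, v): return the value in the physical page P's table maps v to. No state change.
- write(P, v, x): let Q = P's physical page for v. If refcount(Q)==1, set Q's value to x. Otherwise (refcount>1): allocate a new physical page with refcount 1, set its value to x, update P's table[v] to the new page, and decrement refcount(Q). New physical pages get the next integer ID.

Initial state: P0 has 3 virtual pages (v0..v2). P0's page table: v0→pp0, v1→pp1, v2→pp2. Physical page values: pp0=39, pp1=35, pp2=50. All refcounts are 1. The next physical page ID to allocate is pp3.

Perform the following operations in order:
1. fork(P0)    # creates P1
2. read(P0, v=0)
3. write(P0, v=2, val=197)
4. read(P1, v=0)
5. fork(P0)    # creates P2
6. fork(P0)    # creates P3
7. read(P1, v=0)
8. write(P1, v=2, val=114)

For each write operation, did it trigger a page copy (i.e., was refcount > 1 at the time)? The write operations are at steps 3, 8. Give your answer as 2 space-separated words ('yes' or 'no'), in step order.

Op 1: fork(P0) -> P1. 3 ppages; refcounts: pp0:2 pp1:2 pp2:2
Op 2: read(P0, v0) -> 39. No state change.
Op 3: write(P0, v2, 197). refcount(pp2)=2>1 -> COPY to pp3. 4 ppages; refcounts: pp0:2 pp1:2 pp2:1 pp3:1
Op 4: read(P1, v0) -> 39. No state change.
Op 5: fork(P0) -> P2. 4 ppages; refcounts: pp0:3 pp1:3 pp2:1 pp3:2
Op 6: fork(P0) -> P3. 4 ppages; refcounts: pp0:4 pp1:4 pp2:1 pp3:3
Op 7: read(P1, v0) -> 39. No state change.
Op 8: write(P1, v2, 114). refcount(pp2)=1 -> write in place. 4 ppages; refcounts: pp0:4 pp1:4 pp2:1 pp3:3

yes no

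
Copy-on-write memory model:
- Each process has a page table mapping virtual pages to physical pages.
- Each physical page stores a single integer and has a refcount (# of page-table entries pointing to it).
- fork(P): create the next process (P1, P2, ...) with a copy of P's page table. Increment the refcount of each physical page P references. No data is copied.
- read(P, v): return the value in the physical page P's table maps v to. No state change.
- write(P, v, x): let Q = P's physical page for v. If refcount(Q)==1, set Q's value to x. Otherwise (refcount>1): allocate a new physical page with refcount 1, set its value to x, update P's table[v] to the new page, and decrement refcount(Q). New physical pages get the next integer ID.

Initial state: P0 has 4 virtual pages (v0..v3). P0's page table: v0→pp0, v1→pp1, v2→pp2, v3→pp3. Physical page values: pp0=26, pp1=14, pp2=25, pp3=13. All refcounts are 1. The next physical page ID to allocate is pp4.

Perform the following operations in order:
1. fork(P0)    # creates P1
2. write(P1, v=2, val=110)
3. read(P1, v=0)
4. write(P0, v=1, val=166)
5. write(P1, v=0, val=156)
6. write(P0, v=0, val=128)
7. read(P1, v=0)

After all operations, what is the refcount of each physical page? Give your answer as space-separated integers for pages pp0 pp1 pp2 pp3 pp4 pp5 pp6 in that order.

Answer: 1 1 1 2 1 1 1

Derivation:
Op 1: fork(P0) -> P1. 4 ppages; refcounts: pp0:2 pp1:2 pp2:2 pp3:2
Op 2: write(P1, v2, 110). refcount(pp2)=2>1 -> COPY to pp4. 5 ppages; refcounts: pp0:2 pp1:2 pp2:1 pp3:2 pp4:1
Op 3: read(P1, v0) -> 26. No state change.
Op 4: write(P0, v1, 166). refcount(pp1)=2>1 -> COPY to pp5. 6 ppages; refcounts: pp0:2 pp1:1 pp2:1 pp3:2 pp4:1 pp5:1
Op 5: write(P1, v0, 156). refcount(pp0)=2>1 -> COPY to pp6. 7 ppages; refcounts: pp0:1 pp1:1 pp2:1 pp3:2 pp4:1 pp5:1 pp6:1
Op 6: write(P0, v0, 128). refcount(pp0)=1 -> write in place. 7 ppages; refcounts: pp0:1 pp1:1 pp2:1 pp3:2 pp4:1 pp5:1 pp6:1
Op 7: read(P1, v0) -> 156. No state change.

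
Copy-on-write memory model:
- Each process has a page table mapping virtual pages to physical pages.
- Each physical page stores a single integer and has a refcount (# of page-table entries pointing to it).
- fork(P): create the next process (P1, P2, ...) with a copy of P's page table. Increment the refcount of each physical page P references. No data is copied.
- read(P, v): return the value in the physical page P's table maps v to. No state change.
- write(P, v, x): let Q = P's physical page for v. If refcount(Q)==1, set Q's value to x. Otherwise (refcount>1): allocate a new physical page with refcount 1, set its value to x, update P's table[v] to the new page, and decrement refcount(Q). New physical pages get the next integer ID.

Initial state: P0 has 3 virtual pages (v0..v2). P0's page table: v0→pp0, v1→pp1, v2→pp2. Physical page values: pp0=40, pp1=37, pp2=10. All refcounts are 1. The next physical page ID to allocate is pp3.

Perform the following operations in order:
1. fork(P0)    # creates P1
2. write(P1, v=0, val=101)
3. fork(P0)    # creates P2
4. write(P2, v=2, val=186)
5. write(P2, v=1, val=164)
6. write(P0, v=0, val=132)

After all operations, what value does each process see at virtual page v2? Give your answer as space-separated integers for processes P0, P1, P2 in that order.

Op 1: fork(P0) -> P1. 3 ppages; refcounts: pp0:2 pp1:2 pp2:2
Op 2: write(P1, v0, 101). refcount(pp0)=2>1 -> COPY to pp3. 4 ppages; refcounts: pp0:1 pp1:2 pp2:2 pp3:1
Op 3: fork(P0) -> P2. 4 ppages; refcounts: pp0:2 pp1:3 pp2:3 pp3:1
Op 4: write(P2, v2, 186). refcount(pp2)=3>1 -> COPY to pp4. 5 ppages; refcounts: pp0:2 pp1:3 pp2:2 pp3:1 pp4:1
Op 5: write(P2, v1, 164). refcount(pp1)=3>1 -> COPY to pp5. 6 ppages; refcounts: pp0:2 pp1:2 pp2:2 pp3:1 pp4:1 pp5:1
Op 6: write(P0, v0, 132). refcount(pp0)=2>1 -> COPY to pp6. 7 ppages; refcounts: pp0:1 pp1:2 pp2:2 pp3:1 pp4:1 pp5:1 pp6:1
P0: v2 -> pp2 = 10
P1: v2 -> pp2 = 10
P2: v2 -> pp4 = 186

Answer: 10 10 186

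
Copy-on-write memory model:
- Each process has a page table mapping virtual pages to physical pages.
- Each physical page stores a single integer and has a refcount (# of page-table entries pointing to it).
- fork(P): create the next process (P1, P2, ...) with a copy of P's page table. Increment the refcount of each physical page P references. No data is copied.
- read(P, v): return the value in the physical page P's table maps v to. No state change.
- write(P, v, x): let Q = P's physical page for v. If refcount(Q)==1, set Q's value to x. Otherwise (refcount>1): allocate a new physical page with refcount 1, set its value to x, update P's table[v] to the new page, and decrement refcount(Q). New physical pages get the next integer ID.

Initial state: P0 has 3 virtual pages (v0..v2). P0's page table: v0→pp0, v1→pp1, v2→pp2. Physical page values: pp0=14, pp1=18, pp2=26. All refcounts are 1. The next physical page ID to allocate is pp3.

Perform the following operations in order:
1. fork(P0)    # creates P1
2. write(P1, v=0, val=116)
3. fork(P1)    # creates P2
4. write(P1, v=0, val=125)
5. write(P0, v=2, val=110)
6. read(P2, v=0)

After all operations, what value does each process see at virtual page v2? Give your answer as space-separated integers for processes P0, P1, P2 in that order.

Answer: 110 26 26

Derivation:
Op 1: fork(P0) -> P1. 3 ppages; refcounts: pp0:2 pp1:2 pp2:2
Op 2: write(P1, v0, 116). refcount(pp0)=2>1 -> COPY to pp3. 4 ppages; refcounts: pp0:1 pp1:2 pp2:2 pp3:1
Op 3: fork(P1) -> P2. 4 ppages; refcounts: pp0:1 pp1:3 pp2:3 pp3:2
Op 4: write(P1, v0, 125). refcount(pp3)=2>1 -> COPY to pp4. 5 ppages; refcounts: pp0:1 pp1:3 pp2:3 pp3:1 pp4:1
Op 5: write(P0, v2, 110). refcount(pp2)=3>1 -> COPY to pp5. 6 ppages; refcounts: pp0:1 pp1:3 pp2:2 pp3:1 pp4:1 pp5:1
Op 6: read(P2, v0) -> 116. No state change.
P0: v2 -> pp5 = 110
P1: v2 -> pp2 = 26
P2: v2 -> pp2 = 26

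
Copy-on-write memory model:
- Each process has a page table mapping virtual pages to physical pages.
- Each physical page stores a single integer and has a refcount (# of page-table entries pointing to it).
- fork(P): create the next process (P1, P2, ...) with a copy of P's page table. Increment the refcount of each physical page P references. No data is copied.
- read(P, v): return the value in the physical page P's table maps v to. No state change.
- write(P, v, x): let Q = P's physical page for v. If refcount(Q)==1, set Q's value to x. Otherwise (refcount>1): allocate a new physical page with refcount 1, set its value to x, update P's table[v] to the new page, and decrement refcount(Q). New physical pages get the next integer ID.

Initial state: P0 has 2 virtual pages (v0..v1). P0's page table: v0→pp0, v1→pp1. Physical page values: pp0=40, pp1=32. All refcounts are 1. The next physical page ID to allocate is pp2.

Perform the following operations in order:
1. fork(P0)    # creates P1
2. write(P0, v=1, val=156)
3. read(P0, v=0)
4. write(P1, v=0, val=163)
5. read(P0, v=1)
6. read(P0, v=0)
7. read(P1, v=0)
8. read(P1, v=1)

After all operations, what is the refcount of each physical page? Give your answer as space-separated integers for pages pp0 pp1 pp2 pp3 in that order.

Answer: 1 1 1 1

Derivation:
Op 1: fork(P0) -> P1. 2 ppages; refcounts: pp0:2 pp1:2
Op 2: write(P0, v1, 156). refcount(pp1)=2>1 -> COPY to pp2. 3 ppages; refcounts: pp0:2 pp1:1 pp2:1
Op 3: read(P0, v0) -> 40. No state change.
Op 4: write(P1, v0, 163). refcount(pp0)=2>1 -> COPY to pp3. 4 ppages; refcounts: pp0:1 pp1:1 pp2:1 pp3:1
Op 5: read(P0, v1) -> 156. No state change.
Op 6: read(P0, v0) -> 40. No state change.
Op 7: read(P1, v0) -> 163. No state change.
Op 8: read(P1, v1) -> 32. No state change.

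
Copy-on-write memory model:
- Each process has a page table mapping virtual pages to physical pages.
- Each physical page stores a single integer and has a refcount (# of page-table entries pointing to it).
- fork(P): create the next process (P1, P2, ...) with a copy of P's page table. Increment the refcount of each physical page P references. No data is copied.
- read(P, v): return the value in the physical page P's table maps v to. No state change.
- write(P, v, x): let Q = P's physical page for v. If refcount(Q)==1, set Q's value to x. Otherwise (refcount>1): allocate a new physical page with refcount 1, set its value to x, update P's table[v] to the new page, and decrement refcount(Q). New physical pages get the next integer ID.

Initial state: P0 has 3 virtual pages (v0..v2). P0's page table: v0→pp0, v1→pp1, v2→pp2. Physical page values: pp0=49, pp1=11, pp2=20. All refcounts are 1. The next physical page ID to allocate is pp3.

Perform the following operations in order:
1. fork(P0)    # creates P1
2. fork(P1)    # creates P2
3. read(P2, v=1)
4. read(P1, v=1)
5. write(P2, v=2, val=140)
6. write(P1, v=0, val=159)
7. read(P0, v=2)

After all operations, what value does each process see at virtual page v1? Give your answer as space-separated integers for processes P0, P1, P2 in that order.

Answer: 11 11 11

Derivation:
Op 1: fork(P0) -> P1. 3 ppages; refcounts: pp0:2 pp1:2 pp2:2
Op 2: fork(P1) -> P2. 3 ppages; refcounts: pp0:3 pp1:3 pp2:3
Op 3: read(P2, v1) -> 11. No state change.
Op 4: read(P1, v1) -> 11. No state change.
Op 5: write(P2, v2, 140). refcount(pp2)=3>1 -> COPY to pp3. 4 ppages; refcounts: pp0:3 pp1:3 pp2:2 pp3:1
Op 6: write(P1, v0, 159). refcount(pp0)=3>1 -> COPY to pp4. 5 ppages; refcounts: pp0:2 pp1:3 pp2:2 pp3:1 pp4:1
Op 7: read(P0, v2) -> 20. No state change.
P0: v1 -> pp1 = 11
P1: v1 -> pp1 = 11
P2: v1 -> pp1 = 11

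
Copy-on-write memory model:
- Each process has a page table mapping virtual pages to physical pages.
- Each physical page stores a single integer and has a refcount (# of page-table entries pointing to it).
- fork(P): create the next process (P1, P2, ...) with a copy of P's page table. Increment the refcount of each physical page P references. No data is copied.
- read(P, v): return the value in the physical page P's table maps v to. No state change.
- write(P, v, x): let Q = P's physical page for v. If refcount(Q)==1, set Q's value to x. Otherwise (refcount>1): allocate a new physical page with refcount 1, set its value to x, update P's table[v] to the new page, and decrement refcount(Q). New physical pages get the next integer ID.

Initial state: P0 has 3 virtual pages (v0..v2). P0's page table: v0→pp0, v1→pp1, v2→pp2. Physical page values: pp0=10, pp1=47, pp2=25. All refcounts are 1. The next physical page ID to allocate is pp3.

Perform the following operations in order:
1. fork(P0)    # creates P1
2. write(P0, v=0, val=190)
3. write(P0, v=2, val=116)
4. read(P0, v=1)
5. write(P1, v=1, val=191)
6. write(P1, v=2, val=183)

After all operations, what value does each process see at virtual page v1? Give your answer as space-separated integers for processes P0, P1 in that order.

Op 1: fork(P0) -> P1. 3 ppages; refcounts: pp0:2 pp1:2 pp2:2
Op 2: write(P0, v0, 190). refcount(pp0)=2>1 -> COPY to pp3. 4 ppages; refcounts: pp0:1 pp1:2 pp2:2 pp3:1
Op 3: write(P0, v2, 116). refcount(pp2)=2>1 -> COPY to pp4. 5 ppages; refcounts: pp0:1 pp1:2 pp2:1 pp3:1 pp4:1
Op 4: read(P0, v1) -> 47. No state change.
Op 5: write(P1, v1, 191). refcount(pp1)=2>1 -> COPY to pp5. 6 ppages; refcounts: pp0:1 pp1:1 pp2:1 pp3:1 pp4:1 pp5:1
Op 6: write(P1, v2, 183). refcount(pp2)=1 -> write in place. 6 ppages; refcounts: pp0:1 pp1:1 pp2:1 pp3:1 pp4:1 pp5:1
P0: v1 -> pp1 = 47
P1: v1 -> pp5 = 191

Answer: 47 191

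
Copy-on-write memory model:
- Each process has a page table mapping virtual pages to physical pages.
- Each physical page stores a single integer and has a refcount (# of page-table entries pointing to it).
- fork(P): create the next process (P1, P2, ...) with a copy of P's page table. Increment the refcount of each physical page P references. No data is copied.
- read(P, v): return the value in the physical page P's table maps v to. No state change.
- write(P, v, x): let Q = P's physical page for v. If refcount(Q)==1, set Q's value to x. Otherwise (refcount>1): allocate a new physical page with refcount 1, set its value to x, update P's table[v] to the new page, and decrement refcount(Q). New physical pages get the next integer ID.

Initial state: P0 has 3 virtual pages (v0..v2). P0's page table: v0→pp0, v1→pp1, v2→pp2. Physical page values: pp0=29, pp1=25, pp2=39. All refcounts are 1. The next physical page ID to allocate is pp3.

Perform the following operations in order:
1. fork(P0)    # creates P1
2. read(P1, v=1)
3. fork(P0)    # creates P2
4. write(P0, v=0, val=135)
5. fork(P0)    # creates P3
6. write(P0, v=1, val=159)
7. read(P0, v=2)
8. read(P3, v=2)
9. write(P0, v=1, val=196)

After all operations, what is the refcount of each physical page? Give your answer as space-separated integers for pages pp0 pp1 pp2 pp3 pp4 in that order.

Op 1: fork(P0) -> P1. 3 ppages; refcounts: pp0:2 pp1:2 pp2:2
Op 2: read(P1, v1) -> 25. No state change.
Op 3: fork(P0) -> P2. 3 ppages; refcounts: pp0:3 pp1:3 pp2:3
Op 4: write(P0, v0, 135). refcount(pp0)=3>1 -> COPY to pp3. 4 ppages; refcounts: pp0:2 pp1:3 pp2:3 pp3:1
Op 5: fork(P0) -> P3. 4 ppages; refcounts: pp0:2 pp1:4 pp2:4 pp3:2
Op 6: write(P0, v1, 159). refcount(pp1)=4>1 -> COPY to pp4. 5 ppages; refcounts: pp0:2 pp1:3 pp2:4 pp3:2 pp4:1
Op 7: read(P0, v2) -> 39. No state change.
Op 8: read(P3, v2) -> 39. No state change.
Op 9: write(P0, v1, 196). refcount(pp4)=1 -> write in place. 5 ppages; refcounts: pp0:2 pp1:3 pp2:4 pp3:2 pp4:1

Answer: 2 3 4 2 1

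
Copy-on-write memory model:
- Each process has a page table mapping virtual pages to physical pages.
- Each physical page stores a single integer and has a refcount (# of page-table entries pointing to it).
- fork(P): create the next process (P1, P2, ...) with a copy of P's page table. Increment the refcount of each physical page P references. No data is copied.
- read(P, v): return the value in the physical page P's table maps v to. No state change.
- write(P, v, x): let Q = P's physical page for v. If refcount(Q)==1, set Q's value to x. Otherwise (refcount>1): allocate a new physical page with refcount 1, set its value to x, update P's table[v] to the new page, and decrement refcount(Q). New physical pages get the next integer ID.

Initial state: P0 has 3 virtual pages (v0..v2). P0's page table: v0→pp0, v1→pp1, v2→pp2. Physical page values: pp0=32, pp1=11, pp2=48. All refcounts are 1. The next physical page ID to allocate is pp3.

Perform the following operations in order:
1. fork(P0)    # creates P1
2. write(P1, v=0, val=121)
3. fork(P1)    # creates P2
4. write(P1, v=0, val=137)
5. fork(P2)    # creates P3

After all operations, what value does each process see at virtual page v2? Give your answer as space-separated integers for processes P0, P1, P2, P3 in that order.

Op 1: fork(P0) -> P1. 3 ppages; refcounts: pp0:2 pp1:2 pp2:2
Op 2: write(P1, v0, 121). refcount(pp0)=2>1 -> COPY to pp3. 4 ppages; refcounts: pp0:1 pp1:2 pp2:2 pp3:1
Op 3: fork(P1) -> P2. 4 ppages; refcounts: pp0:1 pp1:3 pp2:3 pp3:2
Op 4: write(P1, v0, 137). refcount(pp3)=2>1 -> COPY to pp4. 5 ppages; refcounts: pp0:1 pp1:3 pp2:3 pp3:1 pp4:1
Op 5: fork(P2) -> P3. 5 ppages; refcounts: pp0:1 pp1:4 pp2:4 pp3:2 pp4:1
P0: v2 -> pp2 = 48
P1: v2 -> pp2 = 48
P2: v2 -> pp2 = 48
P3: v2 -> pp2 = 48

Answer: 48 48 48 48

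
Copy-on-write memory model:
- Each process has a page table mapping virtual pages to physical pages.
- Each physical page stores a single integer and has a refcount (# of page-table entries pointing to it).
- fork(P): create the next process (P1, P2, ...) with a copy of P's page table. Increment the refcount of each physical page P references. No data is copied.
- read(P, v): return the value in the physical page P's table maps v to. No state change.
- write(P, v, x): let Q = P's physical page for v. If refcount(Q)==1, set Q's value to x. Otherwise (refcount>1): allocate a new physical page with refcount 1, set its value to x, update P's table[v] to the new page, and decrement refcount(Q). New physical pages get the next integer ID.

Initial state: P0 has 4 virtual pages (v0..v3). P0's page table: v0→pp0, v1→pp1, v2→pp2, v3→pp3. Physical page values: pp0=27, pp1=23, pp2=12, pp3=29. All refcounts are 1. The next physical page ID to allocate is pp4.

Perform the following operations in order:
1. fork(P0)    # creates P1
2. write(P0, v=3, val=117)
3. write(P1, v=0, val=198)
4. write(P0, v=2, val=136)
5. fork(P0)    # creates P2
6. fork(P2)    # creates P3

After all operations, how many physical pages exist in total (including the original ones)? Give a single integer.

Op 1: fork(P0) -> P1. 4 ppages; refcounts: pp0:2 pp1:2 pp2:2 pp3:2
Op 2: write(P0, v3, 117). refcount(pp3)=2>1 -> COPY to pp4. 5 ppages; refcounts: pp0:2 pp1:2 pp2:2 pp3:1 pp4:1
Op 3: write(P1, v0, 198). refcount(pp0)=2>1 -> COPY to pp5. 6 ppages; refcounts: pp0:1 pp1:2 pp2:2 pp3:1 pp4:1 pp5:1
Op 4: write(P0, v2, 136). refcount(pp2)=2>1 -> COPY to pp6. 7 ppages; refcounts: pp0:1 pp1:2 pp2:1 pp3:1 pp4:1 pp5:1 pp6:1
Op 5: fork(P0) -> P2. 7 ppages; refcounts: pp0:2 pp1:3 pp2:1 pp3:1 pp4:2 pp5:1 pp6:2
Op 6: fork(P2) -> P3. 7 ppages; refcounts: pp0:3 pp1:4 pp2:1 pp3:1 pp4:3 pp5:1 pp6:3

Answer: 7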